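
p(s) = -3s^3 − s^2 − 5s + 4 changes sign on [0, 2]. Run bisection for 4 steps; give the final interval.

m = 1, p(m) = -5 (−); new bracket [0, 1]
m = 0.5, p(m) = 0.875 (+); new bracket [0.5, 1]
m = 0.75, p(m) = -1.578125 (−); new bracket [0.5, 0.75]
m = 0.625, p(m) = -0.248 (−); new bracket [0.5, 0.625]

[0.5, 0.625]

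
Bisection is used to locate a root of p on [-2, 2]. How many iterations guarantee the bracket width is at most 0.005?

10

Width after n steps is 4/2^n. Need 2^n ≥ 4/0.005 = 800.
2^9 = 512 < 800 ≤ 2^10 = 1024, so n = 10.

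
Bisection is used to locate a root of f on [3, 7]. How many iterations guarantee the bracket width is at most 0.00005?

Width after n steps is 4/2^n. Need 2^n ≥ 4/0.00005 = 80000.
2^16 = 65536 < 80000 ≤ 2^17 = 131072, so n = 17.

17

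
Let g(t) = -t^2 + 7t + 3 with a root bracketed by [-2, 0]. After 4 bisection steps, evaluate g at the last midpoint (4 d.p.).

0.2344

midpoint -1: g = -5 < 0 → [-1, 0]
midpoint -0.5: g = -0.75 < 0 → [-0.5, 0]
midpoint -0.25: g = 1.1875 > 0 → [-0.5, -0.25]
midpoint -0.375: g = 0.2344 > 0 → [-0.5, -0.375]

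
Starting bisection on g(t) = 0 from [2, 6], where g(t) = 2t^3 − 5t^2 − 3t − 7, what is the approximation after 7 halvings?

3.28125

t = 4 gives g = 29, positive; keep [2, 4]
t = 3 gives g = -7, negative; keep [3, 4]
t = 3.5 gives g = 7, positive; keep [3, 3.5]
t = 3.25 gives g = -0.9062, negative; keep [3.25, 3.5]
t = 3.375 gives g = 2.8086, positive; keep [3.25, 3.375]
t = 3.3125 gives g = 0.8931, positive; keep [3.25, 3.3125]
t = 3.28125 gives g = -0.0209, negative; keep [3.28125, 3.3125]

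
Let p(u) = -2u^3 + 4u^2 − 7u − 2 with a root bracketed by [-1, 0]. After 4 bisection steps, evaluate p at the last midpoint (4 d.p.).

-0.5337

midpoint -0.5: p = 2.75 > 0 → [-0.5, 0]
midpoint -0.25: p = 0.03125 > 0 → [-0.25, 0]
midpoint -0.125: p = -1.058594 < 0 → [-0.25, -0.125]
midpoint -0.1875: p = -0.5337 < 0 → [-0.25, -0.1875]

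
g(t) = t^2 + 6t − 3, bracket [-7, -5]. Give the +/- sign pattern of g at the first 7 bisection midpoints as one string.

g(-6) = -3 < 0, so the root lies in [-7, -6]
g(-6.5) = 0.25 > 0, so the root lies in [-6.5, -6]
g(-6.25) = -1.4375 < 0, so the root lies in [-6.5, -6.25]
g(-6.375) = -0.6094 < 0, so the root lies in [-6.5, -6.375]
g(-6.4375) = -0.1836 < 0, so the root lies in [-6.5, -6.4375]
g(-6.46875) = 0.0322 > 0, so the root lies in [-6.46875, -6.4375]
g(-6.453125) = -0.0759 < 0, so the root lies in [-6.46875, -6.453125]

-+---+-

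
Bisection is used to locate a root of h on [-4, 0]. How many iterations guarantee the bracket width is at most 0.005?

Width after n steps is 4/2^n. Need 2^n ≥ 4/0.005 = 800.
2^9 = 512 < 800 ≤ 2^10 = 1024, so n = 10.

10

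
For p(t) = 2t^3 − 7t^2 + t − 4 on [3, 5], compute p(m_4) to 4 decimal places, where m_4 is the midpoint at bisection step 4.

2.9102

m = 4, p(m) = 16 (+); new bracket [3, 4]
m = 3.5, p(m) = -0.5 (−); new bracket [3.5, 4]
m = 3.75, p(m) = 6.78125 (+); new bracket [3.5, 3.75]
m = 3.625, p(m) = 2.9102 (+); new bracket [3.5, 3.625]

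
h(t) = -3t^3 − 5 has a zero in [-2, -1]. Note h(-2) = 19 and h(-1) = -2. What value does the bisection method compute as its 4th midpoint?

-1.1875

h(-1.5) = 5.125 > 0, so the root lies in [-1.5, -1]
h(-1.25) = 0.859375 > 0, so the root lies in [-1.25, -1]
h(-1.125) = -0.728516 < 0, so the root lies in [-1.25, -1.125]
h(-1.1875) = 0.0237 > 0, so the root lies in [-1.1875, -1.125]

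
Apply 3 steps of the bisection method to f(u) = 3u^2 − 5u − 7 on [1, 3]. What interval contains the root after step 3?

[2.5, 2.75]

f(2) = -5 < 0, so the root lies in [2, 3]
f(2.5) = -0.75 < 0, so the root lies in [2.5, 3]
f(2.75) = 1.9375 > 0, so the root lies in [2.5, 2.75]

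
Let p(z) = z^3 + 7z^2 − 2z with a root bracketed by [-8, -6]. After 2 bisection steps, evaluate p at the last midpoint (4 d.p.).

-13.1250

m = -7, p(m) = 14 (+); new bracket [-8, -7]
m = -7.5, p(m) = -13.125 (−); new bracket [-7.5, -7]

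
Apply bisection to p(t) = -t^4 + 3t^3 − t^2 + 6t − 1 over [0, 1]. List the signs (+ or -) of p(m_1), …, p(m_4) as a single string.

++-+

p(0.5) = 2.0625 > 0, so the root lies in [0, 0.5]
p(0.25) = 0.480469 > 0, so the root lies in [0, 0.25]
p(0.125) = -0.26001 < 0, so the root lies in [0.125, 0.25]
p(0.1875) = 0.1084 > 0, so the root lies in [0.125, 0.1875]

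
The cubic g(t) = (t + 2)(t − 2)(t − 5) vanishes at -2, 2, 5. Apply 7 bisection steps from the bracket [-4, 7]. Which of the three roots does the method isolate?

g(1.5) = 6.125 > 0, so the root lies in [-4, 1.5]
g(-1.25) = 15.234375 > 0, so the root lies in [-4, -1.25]
g(-2.625) = -22.041016 < 0, so the root lies in [-2.625, -1.25]
g(-1.9375) = 1.7073 > 0, so the root lies in [-2.625, -1.9375]
g(-2.28125) = -8.7674 < 0, so the root lies in [-2.28125, -1.9375]
g(-2.109375) = -3.1954 < 0, so the root lies in [-2.109375, -1.9375]
g(-2.0234375) = -0.6623 < 0, so the root lies in [-2.0234375, -1.9375]

-2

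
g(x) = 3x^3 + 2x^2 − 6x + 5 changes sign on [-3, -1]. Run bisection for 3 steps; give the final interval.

[-2.25, -2]

x = -2 gives g = 1, positive; keep [-3, -2]
x = -2.5 gives g = -14.375, negative; keep [-2.5, -2]
x = -2.25 gives g = -5.546875, negative; keep [-2.25, -2]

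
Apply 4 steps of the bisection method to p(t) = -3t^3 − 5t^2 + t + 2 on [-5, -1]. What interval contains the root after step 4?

[-1.75, -1.5]

t = -3 gives p = 35, positive; keep [-3, -1]
t = -2 gives p = 4, positive; keep [-2, -1]
t = -1.5 gives p = -0.625, negative; keep [-2, -1.5]
t = -1.75 gives p = 1.0156, positive; keep [-1.75, -1.5]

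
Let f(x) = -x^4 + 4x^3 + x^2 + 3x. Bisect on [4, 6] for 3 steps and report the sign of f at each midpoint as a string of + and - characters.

midpoint 5: f = -85 < 0 → [4, 5]
midpoint 4.5: f = -11.8125 < 0 → [4, 4.5]
midpoint 4.25: f = 11.621094 > 0 → [4.25, 4.5]

--+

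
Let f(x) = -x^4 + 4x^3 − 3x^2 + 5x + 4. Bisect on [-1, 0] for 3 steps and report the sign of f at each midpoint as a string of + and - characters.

+--

x = -0.5 gives f = 0.1875, positive; keep [-1, -0.5]
x = -0.75 gives f = -3.441406, negative; keep [-0.75, -0.5]
x = -0.625 gives f = -1.426025, negative; keep [-0.625, -0.5]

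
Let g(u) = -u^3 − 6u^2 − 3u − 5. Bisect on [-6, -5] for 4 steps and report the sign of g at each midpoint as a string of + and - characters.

-++-

midpoint -5.5: g = -3.625 < 0 → [-6, -5.5]
midpoint -5.75: g = 3.984375 > 0 → [-5.75, -5.5]
midpoint -5.625: g = 0.009766 > 0 → [-5.625, -5.5]
midpoint -5.5625: g = -1.8494 < 0 → [-5.625, -5.5625]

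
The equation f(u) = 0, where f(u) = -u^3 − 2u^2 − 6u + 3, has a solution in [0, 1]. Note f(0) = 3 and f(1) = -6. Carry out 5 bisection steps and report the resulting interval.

midpoint 0.5: f = -0.625 < 0 → [0, 0.5]
midpoint 0.25: f = 1.359375 > 0 → [0.25, 0.5]
midpoint 0.375: f = 0.416016 > 0 → [0.375, 0.5]
midpoint 0.4375: f = -0.0916 < 0 → [0.375, 0.4375]
midpoint 0.40625: f = 0.1654 > 0 → [0.40625, 0.4375]

[0.40625, 0.4375]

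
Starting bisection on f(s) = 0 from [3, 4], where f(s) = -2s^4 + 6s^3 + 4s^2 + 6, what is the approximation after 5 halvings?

midpoint 3.5: f = 12.125 > 0 → [3.5, 4]
midpoint 3.75: f = -16.851562 < 0 → [3.5, 3.75]
midpoint 3.625: f = -0.980957 < 0 → [3.5, 3.625]
midpoint 3.5625: f = 5.9008 > 0 → [3.5625, 3.625]
midpoint 3.59375: f = 2.5442 > 0 → [3.59375, 3.625]

3.59375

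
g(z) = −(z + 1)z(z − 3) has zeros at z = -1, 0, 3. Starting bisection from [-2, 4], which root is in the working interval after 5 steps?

g(1) = 4 > 0, so the root lies in [1, 4]
g(2.5) = 4.375 > 0, so the root lies in [2.5, 4]
g(3.25) = -3.453125 < 0, so the root lies in [2.5, 3.25]
g(2.875) = 1.3926 > 0, so the root lies in [2.875, 3.25]
g(3.0625) = -0.7776 < 0, so the root lies in [2.875, 3.0625]

3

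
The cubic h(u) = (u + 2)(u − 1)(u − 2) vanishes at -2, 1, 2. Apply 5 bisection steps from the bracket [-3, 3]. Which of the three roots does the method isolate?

-2

u = 0 gives h = 4, positive; keep [-3, 0]
u = -1.5 gives h = 4.375, positive; keep [-3, -1.5]
u = -2.25 gives h = -3.453125, negative; keep [-2.25, -1.5]
u = -1.875 gives h = 1.3926, positive; keep [-2.25, -1.875]
u = -2.0625 gives h = -0.7776, negative; keep [-2.0625, -1.875]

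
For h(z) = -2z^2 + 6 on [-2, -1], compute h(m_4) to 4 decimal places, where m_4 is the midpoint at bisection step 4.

z = -1.5 gives h = 1.5, positive; keep [-2, -1.5]
z = -1.75 gives h = -0.125, negative; keep [-1.75, -1.5]
z = -1.625 gives h = 0.71875, positive; keep [-1.75, -1.625]
z = -1.6875 gives h = 0.3047, positive; keep [-1.75, -1.6875]

0.3047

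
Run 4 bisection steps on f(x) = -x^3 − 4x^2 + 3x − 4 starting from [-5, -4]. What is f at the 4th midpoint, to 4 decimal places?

0.3801

midpoint -4.5: f = -7.375 < 0 → [-5, -4.5]
midpoint -4.75: f = -1.328125 < 0 → [-5, -4.75]
midpoint -4.875: f = 2.169922 > 0 → [-4.875, -4.75]
midpoint -4.8125: f = 0.3801 > 0 → [-4.8125, -4.75]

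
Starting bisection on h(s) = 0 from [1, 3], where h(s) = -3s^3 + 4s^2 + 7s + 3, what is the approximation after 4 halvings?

2.375

s = 2 gives h = 9, positive; keep [2, 3]
s = 2.5 gives h = -1.375, negative; keep [2, 2.5]
s = 2.25 gives h = 4.828125, positive; keep [2.25, 2.5]
s = 2.375 gives h = 1.998, positive; keep [2.375, 2.5]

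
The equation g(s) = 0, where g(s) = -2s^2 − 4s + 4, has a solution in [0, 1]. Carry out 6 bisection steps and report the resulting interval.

g(0.5) = 1.5 > 0, so the root lies in [0.5, 1]
g(0.75) = -0.125 < 0, so the root lies in [0.5, 0.75]
g(0.625) = 0.71875 > 0, so the root lies in [0.625, 0.75]
g(0.6875) = 0.3047 > 0, so the root lies in [0.6875, 0.75]
g(0.71875) = 0.0918 > 0, so the root lies in [0.71875, 0.75]
g(0.734375) = -0.0161 < 0, so the root lies in [0.71875, 0.734375]

[0.71875, 0.734375]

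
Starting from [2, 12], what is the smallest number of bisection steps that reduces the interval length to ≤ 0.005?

11

Width after n steps is 10/2^n. Need 2^n ≥ 10/0.005 = 2000.
2^10 = 1024 < 2000 ≤ 2^11 = 2048, so n = 11.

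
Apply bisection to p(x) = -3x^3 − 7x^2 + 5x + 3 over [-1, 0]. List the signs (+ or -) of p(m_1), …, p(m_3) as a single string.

-++

x = -0.5 gives p = -0.875, negative; keep [-0.5, 0]
x = -0.25 gives p = 1.359375, positive; keep [-0.5, -0.25]
x = -0.375 gives p = 0.298828, positive; keep [-0.5, -0.375]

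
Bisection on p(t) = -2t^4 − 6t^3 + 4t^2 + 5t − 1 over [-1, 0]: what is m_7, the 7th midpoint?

midpoint -0.5: p = -1.875 < 0 → [-1, -0.5]
midpoint -0.75: p = -0.601562 < 0 → [-1, -0.75]
midpoint -0.875: p = 0.534668 > 0 → [-0.875, -0.75]
midpoint -0.8125: p = -0.0752 < 0 → [-0.875, -0.8125]
midpoint -0.84375: p = 0.2193 > 0 → [-0.84375, -0.8125]
midpoint -0.828125: p = 0.0694 > 0 → [-0.828125, -0.8125]
midpoint -0.8203125: p = -0.0035 < 0 → [-0.828125, -0.8203125]

-0.8203125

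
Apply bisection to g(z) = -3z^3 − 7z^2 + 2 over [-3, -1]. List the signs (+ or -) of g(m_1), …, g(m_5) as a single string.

m = -2, g(m) = -2 (−); new bracket [-3, -2]
m = -2.5, g(m) = 5.125 (+); new bracket [-2.5, -2]
m = -2.25, g(m) = 0.734375 (+); new bracket [-2.25, -2]
m = -2.125, g(m) = -0.8223 (−); new bracket [-2.25, -2.125]
m = -2.1875, g(m) = -0.0935 (−); new bracket [-2.25, -2.1875]

-++--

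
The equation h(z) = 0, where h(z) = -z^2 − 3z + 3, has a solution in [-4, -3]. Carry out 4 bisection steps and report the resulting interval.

m = -3.5, h(m) = 1.25 (+); new bracket [-4, -3.5]
m = -3.75, h(m) = 0.1875 (+); new bracket [-4, -3.75]
m = -3.875, h(m) = -0.390625 (−); new bracket [-3.875, -3.75]
m = -3.8125, h(m) = -0.0977 (−); new bracket [-3.8125, -3.75]

[-3.8125, -3.75]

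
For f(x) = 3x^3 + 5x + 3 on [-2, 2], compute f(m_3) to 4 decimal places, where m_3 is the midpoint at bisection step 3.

0.1250

m = 0, f(m) = 3 (+); new bracket [-2, 0]
m = -1, f(m) = -5 (−); new bracket [-1, 0]
m = -0.5, f(m) = 0.125 (+); new bracket [-1, -0.5]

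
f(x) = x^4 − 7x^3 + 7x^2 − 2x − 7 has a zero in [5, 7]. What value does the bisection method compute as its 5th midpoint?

m = 6, f(m) = 17 (+); new bracket [5, 6]
m = 5.5, f(m) = -55.8125 (−); new bracket [5.5, 6]
m = 5.75, f(m) = -24.699219 (−); new bracket [5.75, 6]
m = 5.875, f(m) = -5.2673 (−); new bracket [5.875, 6]
m = 5.9375, f(m) = 5.4998 (+); new bracket [5.875, 5.9375]

5.9375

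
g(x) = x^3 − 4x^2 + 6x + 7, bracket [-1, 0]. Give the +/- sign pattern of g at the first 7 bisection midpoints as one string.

+-++++-

midpoint -0.5: g = 2.875 > 0 → [-1, -0.5]
midpoint -0.75: g = -0.171875 < 0 → [-0.75, -0.5]
midpoint -0.625: g = 1.443359 > 0 → [-0.75, -0.625]
midpoint -0.6875: g = 0.6594 > 0 → [-0.75, -0.6875]
midpoint -0.71875: g = 0.2498 > 0 → [-0.75, -0.71875]
midpoint -0.734375: g = 0.0405 > 0 → [-0.75, -0.734375]
midpoint -0.7421875: g = -0.0653 < 0 → [-0.7421875, -0.734375]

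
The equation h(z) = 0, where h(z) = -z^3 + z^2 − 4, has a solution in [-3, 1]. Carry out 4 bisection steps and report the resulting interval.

[-1.5, -1.25]

midpoint -1: h = -2 < 0 → [-3, -1]
midpoint -2: h = 8 > 0 → [-2, -1]
midpoint -1.5: h = 1.625 > 0 → [-1.5, -1]
midpoint -1.25: h = -0.4844 < 0 → [-1.5, -1.25]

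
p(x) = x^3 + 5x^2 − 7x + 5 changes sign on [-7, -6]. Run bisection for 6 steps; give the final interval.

[-6.25, -6.234375]

p(-6.5) = -12.875 < 0, so the root lies in [-6.5, -6]
p(-6.25) = -0.078125 < 0, so the root lies in [-6.25, -6]
p(-6.125) = 5.669922 > 0, so the root lies in [-6.25, -6.125]
p(-6.1875) = 2.8489 > 0, so the root lies in [-6.25, -6.1875]
p(-6.21875) = 1.3987 > 0, so the root lies in [-6.25, -6.21875]
p(-6.234375) = 0.6636 > 0, so the root lies in [-6.25, -6.234375]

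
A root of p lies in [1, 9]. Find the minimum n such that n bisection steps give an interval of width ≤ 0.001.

Width after n steps is 8/2^n. Need 2^n ≥ 8/0.001 = 8000.
2^12 = 4096 < 8000 ≤ 2^13 = 8192, so n = 13.

13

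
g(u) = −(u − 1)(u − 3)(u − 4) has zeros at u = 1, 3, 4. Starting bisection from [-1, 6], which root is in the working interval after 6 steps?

midpoint 2.5: g = -1.125 < 0 → [-1, 2.5]
midpoint 0.75: g = 1.828125 > 0 → [0.75, 2.5]
midpoint 1.625: g = -2.041016 < 0 → [0.75, 1.625]
midpoint 1.1875: g = -0.9558 < 0 → [0.75, 1.1875]
midpoint 0.96875: g = 0.1924 > 0 → [0.96875, 1.1875]
midpoint 1.078125: g = -0.4387 < 0 → [0.96875, 1.078125]

1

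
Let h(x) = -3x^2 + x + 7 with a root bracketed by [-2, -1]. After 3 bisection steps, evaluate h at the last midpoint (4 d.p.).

m = -1.5, h(m) = -1.25 (−); new bracket [-1.5, -1]
m = -1.25, h(m) = 1.0625 (+); new bracket [-1.5, -1.25]
m = -1.375, h(m) = -0.046875 (−); new bracket [-1.375, -1.25]

-0.0469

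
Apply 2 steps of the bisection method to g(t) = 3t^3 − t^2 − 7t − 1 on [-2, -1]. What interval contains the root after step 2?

m = -1.5, g(m) = -2.875 (−); new bracket [-1.5, -1]
m = -1.25, g(m) = 0.328125 (+); new bracket [-1.5, -1.25]

[-1.5, -1.25]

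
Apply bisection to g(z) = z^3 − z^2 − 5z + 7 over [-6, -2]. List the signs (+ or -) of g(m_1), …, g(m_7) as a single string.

---+-++

z = -4 gives g = -53, negative; keep [-4, -2]
z = -3 gives g = -14, negative; keep [-3, -2]
z = -2.5 gives g = -2.375, negative; keep [-2.5, -2]
z = -2.25 gives g = 1.7969, positive; keep [-2.5, -2.25]
z = -2.375 gives g = -0.1621, negative; keep [-2.375, -2.25]
z = -2.3125 gives g = 0.8484, positive; keep [-2.375, -2.3125]
z = -2.34375 gives g = 0.351, positive; keep [-2.375, -2.34375]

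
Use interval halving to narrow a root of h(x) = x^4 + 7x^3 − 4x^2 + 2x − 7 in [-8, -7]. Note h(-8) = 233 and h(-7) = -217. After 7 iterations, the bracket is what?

m = -7.5, h(m) = -36.0625 (−); new bracket [-8, -7.5]
m = -7.75, h(m) = 86.363281 (+); new bracket [-7.75, -7.5]
m = -7.625, h(m) = 22.263916 (+); new bracket [-7.625, -7.5]
m = -7.5625, h(m) = -7.6037 (−); new bracket [-7.625, -7.5625]
m = -7.59375, h(m) = 7.1518 (+); new bracket [-7.59375, -7.5625]
m = -7.578125, h(m) = -0.2702 (−); new bracket [-7.59375, -7.578125]
m = -7.5859375, h(m) = 3.4297 (+); new bracket [-7.5859375, -7.578125]

[-7.5859375, -7.578125]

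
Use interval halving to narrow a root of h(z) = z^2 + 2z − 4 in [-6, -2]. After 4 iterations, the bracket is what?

[-3.25, -3]

midpoint -4: h = 4 > 0 → [-4, -2]
midpoint -3: h = -1 < 0 → [-4, -3]
midpoint -3.5: h = 1.25 > 0 → [-3.5, -3]
midpoint -3.25: h = 0.0625 > 0 → [-3.25, -3]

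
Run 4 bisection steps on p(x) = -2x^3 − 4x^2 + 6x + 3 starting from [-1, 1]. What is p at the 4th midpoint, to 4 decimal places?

0.2930

p(0) = 3 > 0, so the root lies in [-1, 0]
p(-0.5) = -0.75 < 0, so the root lies in [-0.5, 0]
p(-0.25) = 1.28125 > 0, so the root lies in [-0.5, -0.25]
p(-0.375) = 0.293 > 0, so the root lies in [-0.5, -0.375]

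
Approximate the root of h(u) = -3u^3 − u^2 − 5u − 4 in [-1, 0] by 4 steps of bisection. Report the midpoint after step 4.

-0.6875

midpoint -0.5: h = -1.375 < 0 → [-1, -0.5]
midpoint -0.75: h = 0.453125 > 0 → [-0.75, -0.5]
midpoint -0.625: h = -0.533203 < 0 → [-0.75, -0.625]
midpoint -0.6875: h = -0.0603 < 0 → [-0.75, -0.6875]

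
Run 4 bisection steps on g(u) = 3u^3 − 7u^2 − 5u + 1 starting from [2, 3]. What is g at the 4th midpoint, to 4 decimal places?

m = 2.5, g(m) = -8.375 (−); new bracket [2.5, 3]
m = 2.75, g(m) = -3.296875 (−); new bracket [2.75, 3]
m = 2.875, g(m) = 0.056641 (+); new bracket [2.75, 2.875]
m = 2.8125, g(m) = -1.6917 (−); new bracket [2.8125, 2.875]

-1.6917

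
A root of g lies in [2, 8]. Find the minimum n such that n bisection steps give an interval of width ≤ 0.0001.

16

Width after n steps is 6/2^n. Need 2^n ≥ 6/0.0001 = 60000.
2^15 = 32768 < 60000 ≤ 2^16 = 65536, so n = 16.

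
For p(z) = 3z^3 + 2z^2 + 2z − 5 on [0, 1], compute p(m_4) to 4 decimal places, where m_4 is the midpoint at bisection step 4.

-0.4456

m = 0.5, p(m) = -3.125 (−); new bracket [0.5, 1]
m = 0.75, p(m) = -1.109375 (−); new bracket [0.75, 1]
m = 0.875, p(m) = 0.291016 (+); new bracket [0.75, 0.875]
m = 0.8125, p(m) = -0.4456 (−); new bracket [0.8125, 0.875]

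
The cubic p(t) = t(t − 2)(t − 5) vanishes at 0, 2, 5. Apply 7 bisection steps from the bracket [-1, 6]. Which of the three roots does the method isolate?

5

p(2.5) = -3.125 < 0, so the root lies in [2.5, 6]
p(4.25) = -7.171875 < 0, so the root lies in [4.25, 6]
p(5.125) = 2.001953 > 0, so the root lies in [4.25, 5.125]
p(4.6875) = -3.9368 < 0, so the root lies in [4.6875, 5.125]
p(4.90625) = -1.3368 < 0, so the root lies in [4.90625, 5.125]
p(5.015625) = 0.2363 > 0, so the root lies in [4.90625, 5.015625]
p(4.9609375) = -0.5738 < 0, so the root lies in [4.9609375, 5.015625]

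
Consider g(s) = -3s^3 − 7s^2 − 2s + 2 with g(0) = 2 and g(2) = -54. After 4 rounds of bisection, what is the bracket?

m = 1, g(m) = -10 (−); new bracket [0, 1]
m = 0.5, g(m) = -1.125 (−); new bracket [0, 0.5]
m = 0.25, g(m) = 1.015625 (+); new bracket [0.25, 0.5]
m = 0.375, g(m) = 0.1074 (+); new bracket [0.375, 0.5]

[0.375, 0.5]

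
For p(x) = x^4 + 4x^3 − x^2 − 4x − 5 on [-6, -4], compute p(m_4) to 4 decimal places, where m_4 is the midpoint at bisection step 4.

m = -5, p(m) = 115 (+); new bracket [-5, -4]
m = -4.5, p(m) = 38.3125 (+); new bracket [-4.5, -4]
m = -4.25, p(m) = 13.128906 (+); new bracket [-4.25, -4]
m = -4.125, p(m) = 3.2581 (+); new bracket [-4.125, -4]

3.2581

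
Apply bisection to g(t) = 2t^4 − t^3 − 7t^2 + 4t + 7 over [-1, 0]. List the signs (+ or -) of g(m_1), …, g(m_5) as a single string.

++-++

midpoint -0.5: g = 3.5 > 0 → [-1, -0.5]
midpoint -0.75: g = 1.117188 > 0 → [-1, -0.75]
midpoint -0.875: g = -0.01709 < 0 → [-0.875, -0.75]
midpoint -0.8125: g = 0.5369 > 0 → [-0.875, -0.8125]
midpoint -0.84375: g = 0.2559 > 0 → [-0.875, -0.84375]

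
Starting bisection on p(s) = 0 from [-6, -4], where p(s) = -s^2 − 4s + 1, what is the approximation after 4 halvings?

-4.125

s = -5 gives p = -4, negative; keep [-5, -4]
s = -4.5 gives p = -1.25, negative; keep [-4.5, -4]
s = -4.25 gives p = -0.0625, negative; keep [-4.25, -4]
s = -4.125 gives p = 0.4844, positive; keep [-4.25, -4.125]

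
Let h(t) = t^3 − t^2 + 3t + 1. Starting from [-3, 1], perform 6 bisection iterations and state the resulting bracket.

[-0.3125, -0.25]

h(-1) = -4 < 0, so the root lies in [-1, 1]
h(0) = 1 > 0, so the root lies in [-1, 0]
h(-0.5) = -0.875 < 0, so the root lies in [-0.5, 0]
h(-0.25) = 0.1719 > 0, so the root lies in [-0.5, -0.25]
h(-0.375) = -0.3184 < 0, so the root lies in [-0.375, -0.25]
h(-0.3125) = -0.0657 < 0, so the root lies in [-0.3125, -0.25]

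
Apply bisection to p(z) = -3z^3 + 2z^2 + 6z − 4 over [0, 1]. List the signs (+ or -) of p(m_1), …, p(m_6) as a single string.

-+-+-+

z = 0.5 gives p = -0.875, negative; keep [0.5, 1]
z = 0.75 gives p = 0.359375, positive; keep [0.5, 0.75]
z = 0.625 gives p = -0.201172, negative; keep [0.625, 0.75]
z = 0.6875 gives p = 0.0955, positive; keep [0.625, 0.6875]
z = 0.65625 gives p = -0.049, negative; keep [0.65625, 0.6875]
z = 0.671875 gives p = 0.0242, positive; keep [0.65625, 0.671875]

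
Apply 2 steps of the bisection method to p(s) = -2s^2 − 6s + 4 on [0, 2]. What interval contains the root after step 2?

[0.5, 1]

m = 1, p(m) = -4 (−); new bracket [0, 1]
m = 0.5, p(m) = 0.5 (+); new bracket [0.5, 1]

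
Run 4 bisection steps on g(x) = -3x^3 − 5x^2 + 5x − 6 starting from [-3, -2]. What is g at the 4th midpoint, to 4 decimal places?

g(-2.5) = -2.875 < 0, so the root lies in [-3, -2.5]
g(-2.75) = 4.828125 > 0, so the root lies in [-2.75, -2.5]
g(-2.625) = 0.685547 > 0, so the root lies in [-2.625, -2.5]
g(-2.5625) = -1.1653 < 0, so the root lies in [-2.625, -2.5625]

-1.1653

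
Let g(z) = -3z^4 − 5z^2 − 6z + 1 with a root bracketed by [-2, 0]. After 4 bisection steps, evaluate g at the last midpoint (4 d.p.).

0.6633

midpoint -1: g = -1 < 0 → [-1, 0]
midpoint -0.5: g = 2.5625 > 0 → [-1, -0.5]
midpoint -0.75: g = 1.738281 > 0 → [-1, -0.75]
midpoint -0.875: g = 0.6633 > 0 → [-1, -0.875]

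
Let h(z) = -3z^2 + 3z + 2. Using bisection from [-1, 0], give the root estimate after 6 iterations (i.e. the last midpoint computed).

m = -0.5, h(m) = -0.25 (−); new bracket [-0.5, 0]
m = -0.25, h(m) = 1.0625 (+); new bracket [-0.5, -0.25]
m = -0.375, h(m) = 0.453125 (+); new bracket [-0.5, -0.375]
m = -0.4375, h(m) = 0.1133 (+); new bracket [-0.5, -0.4375]
m = -0.46875, h(m) = -0.0654 (−); new bracket [-0.46875, -0.4375]
m = -0.453125, h(m) = 0.0247 (+); new bracket [-0.46875, -0.453125]

-0.453125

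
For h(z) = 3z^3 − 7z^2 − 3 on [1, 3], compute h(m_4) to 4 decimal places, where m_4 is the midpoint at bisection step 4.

midpoint 2: h = -7 < 0 → [2, 3]
midpoint 2.5: h = 0.125 > 0 → [2, 2.5]
midpoint 2.25: h = -4.265625 < 0 → [2.25, 2.5]
midpoint 2.375: h = -2.2949 < 0 → [2.375, 2.5]

-2.2949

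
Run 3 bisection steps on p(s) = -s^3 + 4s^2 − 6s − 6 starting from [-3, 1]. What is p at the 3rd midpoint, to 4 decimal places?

m = -1, p(m) = 5 (+); new bracket [-1, 1]
m = 0, p(m) = -6 (−); new bracket [-1, 0]
m = -0.5, p(m) = -1.875 (−); new bracket [-1, -0.5]

-1.8750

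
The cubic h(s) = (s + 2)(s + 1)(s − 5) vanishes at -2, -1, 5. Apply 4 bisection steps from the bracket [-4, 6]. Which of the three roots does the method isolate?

5

s = 1 gives h = -24, negative; keep [1, 6]
s = 3.5 gives h = -37.125, negative; keep [3.5, 6]
s = 4.75 gives h = -9.703125, negative; keep [4.75, 6]
s = 5.375 gives h = 17.6309, positive; keep [4.75, 5.375]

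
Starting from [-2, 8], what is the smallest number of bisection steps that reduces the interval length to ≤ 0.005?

11

Width after n steps is 10/2^n. Need 2^n ≥ 10/0.005 = 2000.
2^10 = 1024 < 2000 ≤ 2^11 = 2048, so n = 11.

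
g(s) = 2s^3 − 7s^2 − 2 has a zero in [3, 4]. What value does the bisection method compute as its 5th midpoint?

g(3.5) = -2 < 0, so the root lies in [3.5, 4]
g(3.75) = 5.03125 > 0, so the root lies in [3.5, 3.75]
g(3.625) = 1.285156 > 0, so the root lies in [3.5, 3.625]
g(3.5625) = -0.4136 < 0, so the root lies in [3.5625, 3.625]
g(3.59375) = 0.4216 > 0, so the root lies in [3.5625, 3.59375]

3.59375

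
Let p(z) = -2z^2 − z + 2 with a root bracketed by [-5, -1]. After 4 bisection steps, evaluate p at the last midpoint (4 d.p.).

z = -3 gives p = -13, negative; keep [-3, -1]
z = -2 gives p = -4, negative; keep [-2, -1]
z = -1.5 gives p = -1, negative; keep [-1.5, -1]
z = -1.25 gives p = 0.125, positive; keep [-1.5, -1.25]

0.1250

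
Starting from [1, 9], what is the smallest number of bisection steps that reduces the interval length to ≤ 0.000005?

21

Width after n steps is 8/2^n. Need 2^n ≥ 8/0.000005 = 1600000.
2^20 = 1048576 < 1600000 ≤ 2^21 = 2097152, so n = 21.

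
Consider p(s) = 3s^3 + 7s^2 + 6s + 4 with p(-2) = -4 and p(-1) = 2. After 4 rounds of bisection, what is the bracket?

s = -1.5 gives p = 0.625, positive; keep [-2, -1.5]
s = -1.75 gives p = -1.140625, negative; keep [-1.75, -1.5]
s = -1.625 gives p = -0.138672, negative; keep [-1.625, -1.5]
s = -1.5625 gives p = 0.2708, positive; keep [-1.625, -1.5625]

[-1.625, -1.5625]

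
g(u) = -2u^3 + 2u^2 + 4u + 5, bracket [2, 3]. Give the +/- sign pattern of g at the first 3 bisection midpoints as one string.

-+-

g(2.5) = -3.75 < 0, so the root lies in [2, 2.5]
g(2.25) = 1.34375 > 0, so the root lies in [2.25, 2.5]
g(2.375) = -1.011719 < 0, so the root lies in [2.25, 2.375]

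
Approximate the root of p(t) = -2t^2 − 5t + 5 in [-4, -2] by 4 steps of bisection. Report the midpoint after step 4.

t = -3 gives p = 2, positive; keep [-4, -3]
t = -3.5 gives p = -2, negative; keep [-3.5, -3]
t = -3.25 gives p = 0.125, positive; keep [-3.5, -3.25]
t = -3.375 gives p = -0.9062, negative; keep [-3.375, -3.25]

-3.375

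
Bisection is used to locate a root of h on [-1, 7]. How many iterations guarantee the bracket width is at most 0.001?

13

Width after n steps is 8/2^n. Need 2^n ≥ 8/0.001 = 8000.
2^12 = 4096 < 8000 ≤ 2^13 = 8192, so n = 13.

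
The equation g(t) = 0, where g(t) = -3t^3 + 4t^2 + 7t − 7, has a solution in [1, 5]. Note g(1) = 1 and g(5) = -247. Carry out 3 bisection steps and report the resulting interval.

[1.5, 2]

m = 3, g(m) = -31 (−); new bracket [1, 3]
m = 2, g(m) = -1 (−); new bracket [1, 2]
m = 1.5, g(m) = 2.375 (+); new bracket [1.5, 2]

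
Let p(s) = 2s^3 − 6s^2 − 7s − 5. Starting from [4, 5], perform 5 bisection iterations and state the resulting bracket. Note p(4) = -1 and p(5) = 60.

[4, 4.03125]

m = 4.5, p(m) = 24.25 (+); new bracket [4, 4.5]
m = 4.25, p(m) = 10.40625 (+); new bracket [4, 4.25]
m = 4.125, p(m) = 4.410156 (+); new bracket [4, 4.125]
m = 4.0625, p(m) = 1.6333 (+); new bracket [4, 4.0625]
m = 4.03125, p(m) = 0.2989 (+); new bracket [4, 4.03125]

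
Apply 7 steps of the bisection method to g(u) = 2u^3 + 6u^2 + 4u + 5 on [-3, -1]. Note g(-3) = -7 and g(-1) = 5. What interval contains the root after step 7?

m = -2, g(m) = 5 (+); new bracket [-3, -2]
m = -2.5, g(m) = 1.25 (+); new bracket [-3, -2.5]
m = -2.75, g(m) = -2.21875 (−); new bracket [-2.75, -2.5]
m = -2.625, g(m) = -0.332 (−); new bracket [-2.625, -2.5]
m = -2.5625, g(m) = 0.4956 (+); new bracket [-2.625, -2.5625]
m = -2.59375, g(m) = 0.0911 (+); new bracket [-2.625, -2.59375]
m = -2.609375, g(m) = -0.1181 (−); new bracket [-2.609375, -2.59375]

[-2.609375, -2.59375]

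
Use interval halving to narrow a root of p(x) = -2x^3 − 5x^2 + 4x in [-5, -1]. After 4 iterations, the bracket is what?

midpoint -3: p = -3 < 0 → [-5, -3]
midpoint -4: p = 32 > 0 → [-4, -3]
midpoint -3.5: p = 10.5 > 0 → [-3.5, -3]
midpoint -3.25: p = 2.8438 > 0 → [-3.25, -3]

[-3.25, -3]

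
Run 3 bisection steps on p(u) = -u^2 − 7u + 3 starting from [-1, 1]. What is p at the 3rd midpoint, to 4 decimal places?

u = 0 gives p = 3, positive; keep [0, 1]
u = 0.5 gives p = -0.75, negative; keep [0, 0.5]
u = 0.25 gives p = 1.1875, positive; keep [0.25, 0.5]

1.1875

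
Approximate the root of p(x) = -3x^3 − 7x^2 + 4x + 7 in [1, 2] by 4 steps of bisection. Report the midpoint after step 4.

midpoint 1.5: p = -12.875 < 0 → [1, 1.5]
midpoint 1.25: p = -4.796875 < 0 → [1, 1.25]
midpoint 1.125: p = -1.630859 < 0 → [1, 1.125]
midpoint 1.0625: p = -0.2507 < 0 → [1, 1.0625]

1.0625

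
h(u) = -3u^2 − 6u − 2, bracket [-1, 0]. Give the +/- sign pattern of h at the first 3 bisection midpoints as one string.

+--

m = -0.5, h(m) = 0.25 (+); new bracket [-0.5, 0]
m = -0.25, h(m) = -0.6875 (−); new bracket [-0.5, -0.25]
m = -0.375, h(m) = -0.171875 (−); new bracket [-0.5, -0.375]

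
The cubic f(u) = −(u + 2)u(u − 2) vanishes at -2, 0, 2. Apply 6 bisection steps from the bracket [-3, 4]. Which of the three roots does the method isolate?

u = 0.5 gives f = 1.875, positive; keep [0.5, 4]
u = 2.25 gives f = -2.390625, negative; keep [0.5, 2.25]
u = 1.375 gives f = 2.900391, positive; keep [1.375, 2.25]
u = 1.8125 gives f = 1.2957, positive; keep [1.8125, 2.25]
u = 2.03125 gives f = -0.2559, negative; keep [1.8125, 2.03125]
u = 1.921875 gives f = 0.5889, positive; keep [1.921875, 2.03125]

2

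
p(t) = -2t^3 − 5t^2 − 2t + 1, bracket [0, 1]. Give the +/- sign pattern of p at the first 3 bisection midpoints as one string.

-+-

t = 0.5 gives p = -1.5, negative; keep [0, 0.5]
t = 0.25 gives p = 0.15625, positive; keep [0.25, 0.5]
t = 0.375 gives p = -0.558594, negative; keep [0.25, 0.375]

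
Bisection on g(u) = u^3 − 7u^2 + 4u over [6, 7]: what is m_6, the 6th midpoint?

m = 6.5, g(m) = 4.875 (+); new bracket [6, 6.5]
m = 6.25, g(m) = -4.296875 (−); new bracket [6.25, 6.5]
m = 6.375, g(m) = 0.099609 (+); new bracket [6.25, 6.375]
m = 6.3125, g(m) = -2.1453 (−); new bracket [6.3125, 6.375]
m = 6.34375, g(m) = -1.0346 (−); new bracket [6.34375, 6.375]
m = 6.359375, g(m) = -0.4704 (−); new bracket [6.359375, 6.375]

6.359375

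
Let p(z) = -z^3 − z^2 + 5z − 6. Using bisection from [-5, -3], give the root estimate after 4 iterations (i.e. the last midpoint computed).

z = -4 gives p = 22, positive; keep [-4, -3]
z = -3.5 gives p = 7.125, positive; keep [-3.5, -3]
z = -3.25 gives p = 1.515625, positive; keep [-3.25, -3]
z = -3.125 gives p = -0.873, negative; keep [-3.25, -3.125]

-3.125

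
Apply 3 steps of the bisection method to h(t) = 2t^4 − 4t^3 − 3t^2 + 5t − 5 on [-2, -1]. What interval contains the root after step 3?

midpoint -1.5: h = 4.375 > 0 → [-1.5, -1]
midpoint -1.25: h = -3.242188 < 0 → [-1.5, -1.25]
midpoint -1.375: h = 0.000488 > 0 → [-1.375, -1.25]

[-1.375, -1.25]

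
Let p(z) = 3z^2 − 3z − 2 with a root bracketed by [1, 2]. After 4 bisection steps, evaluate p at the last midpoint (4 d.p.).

z = 1.5 gives p = 0.25, positive; keep [1, 1.5]
z = 1.25 gives p = -1.0625, negative; keep [1.25, 1.5]
z = 1.375 gives p = -0.453125, negative; keep [1.375, 1.5]
z = 1.4375 gives p = -0.1133, negative; keep [1.4375, 1.5]

-0.1133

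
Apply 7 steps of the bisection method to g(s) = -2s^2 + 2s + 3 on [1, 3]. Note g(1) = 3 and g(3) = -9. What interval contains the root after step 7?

s = 2 gives g = -1, negative; keep [1, 2]
s = 1.5 gives g = 1.5, positive; keep [1.5, 2]
s = 1.75 gives g = 0.375, positive; keep [1.75, 2]
s = 1.875 gives g = -0.2812, negative; keep [1.75, 1.875]
s = 1.8125 gives g = 0.0547, positive; keep [1.8125, 1.875]
s = 1.84375 gives g = -0.1113, negative; keep [1.8125, 1.84375]
s = 1.828125 gives g = -0.0278, negative; keep [1.8125, 1.828125]

[1.8125, 1.828125]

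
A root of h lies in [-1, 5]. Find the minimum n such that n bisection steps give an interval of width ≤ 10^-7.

Width after n steps is 6/2^n. Need 2^n ≥ 6/10^-7 = 60000000.
2^25 = 33554432 < 60000000 ≤ 2^26 = 67108864, so n = 26.

26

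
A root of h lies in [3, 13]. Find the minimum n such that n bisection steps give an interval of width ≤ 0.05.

8

Width after n steps is 10/2^n. Need 2^n ≥ 10/0.05 = 200.
2^7 = 128 < 200 ≤ 2^8 = 256, so n = 8.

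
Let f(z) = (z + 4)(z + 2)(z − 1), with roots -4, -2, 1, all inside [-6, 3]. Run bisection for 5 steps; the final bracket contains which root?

1

midpoint -1.5: f = -3.125 < 0 → [-1.5, 3]
midpoint 0.75: f = -3.265625 < 0 → [0.75, 3]
midpoint 1.875: f = 19.919922 > 0 → [0.75, 1.875]
midpoint 1.3125: f = 5.4993 > 0 → [0.75, 1.3125]
midpoint 1.03125: f = 0.4766 > 0 → [0.75, 1.03125]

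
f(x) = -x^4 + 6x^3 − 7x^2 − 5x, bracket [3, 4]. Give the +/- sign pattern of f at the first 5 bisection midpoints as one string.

++-+-

x = 3.5 gives f = 3.9375, positive; keep [3.5, 4]
x = 3.75 gives f = 1.464844, positive; keep [3.75, 4]
x = 3.875 gives f = -0.840088, negative; keep [3.75, 3.875]
x = 3.8125 gives f = 0.4123, positive; keep [3.8125, 3.875]
x = 3.84375 gives f = -0.188, negative; keep [3.8125, 3.84375]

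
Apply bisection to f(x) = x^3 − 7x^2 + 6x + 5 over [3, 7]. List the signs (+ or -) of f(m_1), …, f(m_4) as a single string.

f(5) = -15 < 0, so the root lies in [5, 7]
f(6) = 5 > 0, so the root lies in [5, 6]
f(5.5) = -7.375 < 0, so the root lies in [5.5, 6]
f(5.75) = -1.8281 < 0, so the root lies in [5.75, 6]

-+--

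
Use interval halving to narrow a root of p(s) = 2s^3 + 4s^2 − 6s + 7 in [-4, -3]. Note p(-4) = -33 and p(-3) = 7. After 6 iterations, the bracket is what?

m = -3.5, p(m) = -8.75 (−); new bracket [-3.5, -3]
m = -3.25, p(m) = 0.09375 (+); new bracket [-3.5, -3.25]
m = -3.375, p(m) = -4.074219 (−); new bracket [-3.375, -3.25]
m = -3.3125, p(m) = -1.9282 (−); new bracket [-3.3125, -3.25]
m = -3.28125, p(m) = -0.9019 (−); new bracket [-3.28125, -3.25]
m = -3.265625, p(m) = -0.4003 (−); new bracket [-3.265625, -3.25]

[-3.265625, -3.25]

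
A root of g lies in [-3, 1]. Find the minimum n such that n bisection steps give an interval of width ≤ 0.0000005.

Width after n steps is 4/2^n. Need 2^n ≥ 4/0.0000005 = 8000000.
2^22 = 4194304 < 8000000 ≤ 2^23 = 8388608, so n = 23.

23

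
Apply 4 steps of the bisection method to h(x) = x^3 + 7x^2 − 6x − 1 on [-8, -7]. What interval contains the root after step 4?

midpoint -7.5: h = 15.875 > 0 → [-8, -7.5]
midpoint -7.75: h = 0.453125 > 0 → [-8, -7.75]
midpoint -7.875: h = -8.013672 < 0 → [-7.875, -7.75]
midpoint -7.8125: h = -3.7161 < 0 → [-7.8125, -7.75]

[-7.8125, -7.75]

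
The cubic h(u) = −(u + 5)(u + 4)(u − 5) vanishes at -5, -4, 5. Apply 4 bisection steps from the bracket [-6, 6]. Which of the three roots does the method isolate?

h(0) = 100 > 0, so the root lies in [0, 6]
h(3) = 112 > 0, so the root lies in [3, 6]
h(4.5) = 40.375 > 0, so the root lies in [4.5, 6]
h(5.25) = -23.7031 < 0, so the root lies in [4.5, 5.25]

5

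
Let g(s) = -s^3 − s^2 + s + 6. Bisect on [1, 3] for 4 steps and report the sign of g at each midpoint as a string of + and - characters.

-+-+

s = 2 gives g = -4, negative; keep [1, 2]
s = 1.5 gives g = 1.875, positive; keep [1.5, 2]
s = 1.75 gives g = -0.671875, negative; keep [1.5, 1.75]
s = 1.625 gives g = 0.6934, positive; keep [1.625, 1.75]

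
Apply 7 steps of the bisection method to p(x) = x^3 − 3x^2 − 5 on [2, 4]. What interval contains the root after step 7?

[3.421875, 3.4375]

midpoint 3: p = -5 < 0 → [3, 4]
midpoint 3.5: p = 1.125 > 0 → [3, 3.5]
midpoint 3.25: p = -2.359375 < 0 → [3.25, 3.5]
midpoint 3.375: p = -0.7285 < 0 → [3.375, 3.5]
midpoint 3.4375: p = 0.1697 > 0 → [3.375, 3.4375]
midpoint 3.40625: p = -0.2865 < 0 → [3.40625, 3.4375]
midpoint 3.421875: p = -0.0602 < 0 → [3.421875, 3.4375]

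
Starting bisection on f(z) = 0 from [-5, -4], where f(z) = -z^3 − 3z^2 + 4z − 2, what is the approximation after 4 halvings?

-4.0625

f(-4.5) = 10.375 > 0, so the root lies in [-4.5, -4]
f(-4.25) = 3.578125 > 0, so the root lies in [-4.25, -4]
f(-4.125) = 0.642578 > 0, so the root lies in [-4.125, -4]
f(-4.0625) = -0.7146 < 0, so the root lies in [-4.125, -4.0625]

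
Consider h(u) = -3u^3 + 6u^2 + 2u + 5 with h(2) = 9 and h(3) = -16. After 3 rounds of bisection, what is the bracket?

[2.5, 2.625]

m = 2.5, h(m) = 0.625 (+); new bracket [2.5, 3]
m = 2.75, h(m) = -6.515625 (−); new bracket [2.5, 2.75]
m = 2.625, h(m) = -2.669922 (−); new bracket [2.5, 2.625]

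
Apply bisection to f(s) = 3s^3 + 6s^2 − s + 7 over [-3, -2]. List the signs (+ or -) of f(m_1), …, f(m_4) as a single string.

m = -2.5, f(m) = 0.125 (+); new bracket [-3, -2.5]
m = -2.75, f(m) = -7.265625 (−); new bracket [-2.75, -2.5]
m = -2.625, f(m) = -3.294922 (−); new bracket [-2.625, -2.5]
m = -2.5625, f(m) = -1.5183 (−); new bracket [-2.5625, -2.5]

+---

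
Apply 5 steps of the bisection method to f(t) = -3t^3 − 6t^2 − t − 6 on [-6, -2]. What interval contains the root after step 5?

midpoint -4: f = 94 > 0 → [-4, -2]
midpoint -3: f = 24 > 0 → [-3, -2]
midpoint -2.5: f = 5.875 > 0 → [-2.5, -2]
midpoint -2.25: f = 0.0469 > 0 → [-2.25, -2]
midpoint -2.125: f = -2.1816 < 0 → [-2.25, -2.125]

[-2.25, -2.125]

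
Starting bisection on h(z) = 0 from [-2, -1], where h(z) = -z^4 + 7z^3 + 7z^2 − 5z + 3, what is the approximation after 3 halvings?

midpoint -1.5: h = -2.4375 < 0 → [-1.5, -1]
midpoint -1.25: h = 4.074219 > 0 → [-1.5, -1.25]
midpoint -1.375: h = 1.337646 > 0 → [-1.5, -1.375]

-1.375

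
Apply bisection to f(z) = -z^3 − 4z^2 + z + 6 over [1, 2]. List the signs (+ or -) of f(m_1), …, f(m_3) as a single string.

--+

z = 1.5 gives f = -4.875, negative; keep [1, 1.5]
z = 1.25 gives f = -0.953125, negative; keep [1, 1.25]
z = 1.125 gives f = 0.638672, positive; keep [1.125, 1.25]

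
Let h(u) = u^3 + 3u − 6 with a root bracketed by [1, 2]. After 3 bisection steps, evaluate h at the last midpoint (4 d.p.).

midpoint 1.5: h = 1.875 > 0 → [1, 1.5]
midpoint 1.25: h = -0.296875 < 0 → [1.25, 1.5]
midpoint 1.375: h = 0.724609 > 0 → [1.25, 1.375]

0.7246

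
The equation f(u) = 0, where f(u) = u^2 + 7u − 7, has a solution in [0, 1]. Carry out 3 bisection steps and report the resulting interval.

[0.875, 1]

midpoint 0.5: f = -3.25 < 0 → [0.5, 1]
midpoint 0.75: f = -1.1875 < 0 → [0.75, 1]
midpoint 0.875: f = -0.109375 < 0 → [0.875, 1]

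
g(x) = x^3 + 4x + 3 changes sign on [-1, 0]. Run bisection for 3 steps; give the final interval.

midpoint -0.5: g = 0.875 > 0 → [-1, -0.5]
midpoint -0.75: g = -0.421875 < 0 → [-0.75, -0.5]
midpoint -0.625: g = 0.255859 > 0 → [-0.75, -0.625]

[-0.75, -0.625]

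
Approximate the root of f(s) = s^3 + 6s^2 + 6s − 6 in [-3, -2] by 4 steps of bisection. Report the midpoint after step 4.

s = -2.5 gives f = 0.875, positive; keep [-2.5, -2]
s = -2.25 gives f = -0.515625, negative; keep [-2.5, -2.25]
s = -2.375 gives f = 0.197266, positive; keep [-2.375, -2.25]
s = -2.3125 gives f = -0.1555, negative; keep [-2.375, -2.3125]

-2.3125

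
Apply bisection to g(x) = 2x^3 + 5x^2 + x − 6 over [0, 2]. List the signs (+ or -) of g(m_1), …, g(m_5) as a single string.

+--+-

g(1) = 2 > 0, so the root lies in [0, 1]
g(0.5) = -4 < 0, so the root lies in [0.5, 1]
g(0.75) = -1.59375 < 0, so the root lies in [0.75, 1]
g(0.875) = 0.043 > 0, so the root lies in [0.75, 0.875]
g(0.8125) = -0.814 < 0, so the root lies in [0.8125, 0.875]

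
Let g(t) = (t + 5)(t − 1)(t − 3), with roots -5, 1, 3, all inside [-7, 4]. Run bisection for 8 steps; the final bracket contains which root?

-5

midpoint -1.5: g = 39.375 > 0 → [-7, -1.5]
midpoint -4.25: g = 28.546875 > 0 → [-7, -4.25]
midpoint -5.625: g = -35.712891 < 0 → [-5.625, -4.25]
midpoint -4.9375: g = 2.9456 > 0 → [-5.625, -4.9375]
midpoint -5.28125: g = -14.6297 < 0 → [-5.28125, -4.9375]
midpoint -5.109375: g = -5.4188 < 0 → [-5.109375, -4.9375]
midpoint -5.0234375: g = -1.1327 < 0 → [-5.0234375, -4.9375]
midpoint -4.98046875: g = 0.9322 > 0 → [-5.0234375, -4.98046875]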